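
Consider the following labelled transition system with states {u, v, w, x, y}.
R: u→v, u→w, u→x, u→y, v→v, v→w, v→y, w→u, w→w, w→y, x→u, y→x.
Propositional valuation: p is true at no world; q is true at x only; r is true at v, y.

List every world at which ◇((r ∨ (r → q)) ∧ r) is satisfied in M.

Let φ = ◇((r ∨ (r → q)) ∧ r). Evaluate φ at each world:
  u (successors {v, w, x, y}): φ is true.
  v (successors {v, w, y}): φ is true.
  w (successors {u, w, y}): φ is true.
  x (successors {u}): φ is false.
  y (successors {x}): φ is false.
For instance, at u:
  At u: ◇((r ∨ (r → q)) ∧ r) requires (r ∨ (r → q)) ∧ r at some successor in {v, w, x, y}.
    (r ∨ (r → q)) ∧ r holds at v, so ◇((r ∨ (r → q)) ∧ r) is true at u.
Satisfying worlds: {u, v, w}

u, v, w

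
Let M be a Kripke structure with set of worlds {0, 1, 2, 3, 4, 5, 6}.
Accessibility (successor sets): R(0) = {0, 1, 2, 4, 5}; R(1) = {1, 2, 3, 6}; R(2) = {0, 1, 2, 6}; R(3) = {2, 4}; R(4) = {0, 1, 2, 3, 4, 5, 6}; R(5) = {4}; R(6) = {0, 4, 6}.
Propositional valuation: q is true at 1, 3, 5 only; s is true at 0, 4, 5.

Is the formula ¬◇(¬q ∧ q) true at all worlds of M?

Let φ = ¬◇(¬q ∧ q). Evaluate φ at each world:
  0 (successors {0, 1, 2, 4, 5}): φ is true.
  1 (successors {1, 2, 3, 6}): φ is true.
  2 (successors {0, 1, 2, 6}): φ is true.
  3 (successors {2, 4}): φ is true.
  4 (successors {0, 1, 2, 3, 4, 5, 6}): φ is true.
  5 (successors {4}): φ is true.
  6 (successors {0, 4, 6}): φ is true.
For instance, at 2:
  At 2: ◇(¬q ∧ q) is false, so ¬◇(¬q ∧ q) is true.
    At 2: ◇(¬q ∧ q) requires ¬q ∧ q at some successor in {0, 1, 2, 6}.
      At 0: ¬q ∧ q is false.
      At 1: ¬q ∧ q is false.
      At 2: ¬q ∧ q is false.
      At 6: ¬q ∧ q is false.
    So ◇(¬q ∧ q) is false at 2.

Yes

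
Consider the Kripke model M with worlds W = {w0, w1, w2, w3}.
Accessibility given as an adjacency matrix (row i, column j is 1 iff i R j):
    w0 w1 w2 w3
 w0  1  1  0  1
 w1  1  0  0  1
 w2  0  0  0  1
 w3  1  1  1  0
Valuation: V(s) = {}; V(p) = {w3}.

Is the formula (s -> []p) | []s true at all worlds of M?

Let φ = (s -> []p) | []s. Evaluate φ at each world:
  w0 (successors {w0, w1, w3}): φ is true.
  w1 (successors {w0, w3}): φ is true.
  w2 (successors {w3}): φ is true.
  w3 (successors {w0, w1, w2}): φ is true.
For instance, at w1:
  At w1: s -> []p is true, []s is false, so (s -> []p) | []s is true.
    At w1: s is false, []p is false, so s -> []p is true.
      At w1: []p requires p at every successor {w0, w3}.
        p fails at w0, so []p is false at w1.
    At w1: []s requires s at every successor {w0, w3}.
      s fails at w0, so []s is false at w1.

Yes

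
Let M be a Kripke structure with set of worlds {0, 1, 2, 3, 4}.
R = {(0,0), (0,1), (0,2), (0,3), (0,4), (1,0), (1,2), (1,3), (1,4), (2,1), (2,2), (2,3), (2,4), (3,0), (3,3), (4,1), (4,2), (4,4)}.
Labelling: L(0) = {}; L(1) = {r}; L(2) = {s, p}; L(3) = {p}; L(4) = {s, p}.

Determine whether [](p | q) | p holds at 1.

Recall that []ψ holds at a world iff ψ holds at every accessible world, and <>ψ holds iff ψ holds at some accessible world.
At 1: [](p | q) is false, p is false, so [](p | q) | p is false.
  At 1: [](p | q) requires p | q at every successor {0, 2, 3, 4}.
    p | q fails at 0, so [](p | q) is false at 1.

No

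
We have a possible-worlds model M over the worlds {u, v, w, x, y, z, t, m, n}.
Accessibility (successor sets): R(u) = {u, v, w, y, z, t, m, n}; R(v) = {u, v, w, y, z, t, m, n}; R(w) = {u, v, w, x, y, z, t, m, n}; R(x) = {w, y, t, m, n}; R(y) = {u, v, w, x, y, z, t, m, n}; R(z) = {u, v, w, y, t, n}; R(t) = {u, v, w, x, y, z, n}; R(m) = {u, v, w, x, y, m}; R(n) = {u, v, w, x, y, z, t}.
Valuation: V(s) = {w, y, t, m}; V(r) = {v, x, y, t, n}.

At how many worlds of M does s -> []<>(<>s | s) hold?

9

Recall that []ψ holds at a world iff ψ holds at every accessible world, and <>ψ holds iff ψ holds at some accessible world.
Let φ = s -> []<>(<>s | s). Evaluate φ at each world:
  u (successors {u, v, w, y, z, t, m, n}): φ is true.
  v (successors {u, v, w, y, z, t, m, n}): φ is true.
  w (successors {u, v, w, x, y, z, t, m, n}): φ is true.
  x (successors {w, y, t, m, n}): φ is true.
  y (successors {u, v, w, x, y, z, t, m, n}): φ is true.
  z (successors {u, v, w, y, t, n}): φ is true.
  t (successors {u, v, w, x, y, z, n}): φ is true.
  m (successors {u, v, w, x, y, m}): φ is true.
  n (successors {u, v, w, x, y, z, t}): φ is true.
For instance, at t:
  At t: s is true, []<>(<>s | s) is true, so s -> []<>(<>s | s) is true.
    At t: []<>(<>s | s) requires <>(<>s | s) at every successor {u, v, w, x, y, z, n}.
      At u: <>(<>s | s) is true.
      At v: <>(<>s | s) is true.
      At w: <>(<>s | s) is true.
      At x: <>(<>s | s) is true.
      At y: <>(<>s | s) is true.
      At z: <>(<>s | s) is true.
      At n: <>(<>s | s) is true.
    So []<>(<>s | s) is true at t.
Satisfying worlds: {u, v, w, x, y, z, t, m, n}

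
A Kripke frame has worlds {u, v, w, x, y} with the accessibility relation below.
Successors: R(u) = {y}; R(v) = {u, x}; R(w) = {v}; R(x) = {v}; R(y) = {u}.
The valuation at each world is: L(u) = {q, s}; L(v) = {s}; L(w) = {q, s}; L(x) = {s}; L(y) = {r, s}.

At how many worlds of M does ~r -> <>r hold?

2

Let φ = ~r -> <>r. Evaluate φ at each world:
  u (successors {y}): φ is true.
  v (successors {u, x}): φ is false.
  w (successors {v}): φ is false.
  x (successors {v}): φ is false.
  y (successors {u}): φ is true.
For instance, at u:
  At u: ~r is true, <>r is true, so ~r -> <>r is true.
    At u: <>r requires r at some successor in {y}.
      r holds at y, so <>r is true at u.
Satisfying worlds: {u, y}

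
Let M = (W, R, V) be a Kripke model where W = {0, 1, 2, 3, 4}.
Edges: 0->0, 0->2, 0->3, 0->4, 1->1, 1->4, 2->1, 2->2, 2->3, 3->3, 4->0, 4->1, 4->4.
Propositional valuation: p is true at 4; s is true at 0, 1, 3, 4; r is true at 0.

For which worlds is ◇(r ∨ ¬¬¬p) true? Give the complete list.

Let φ = ◇(r ∨ ¬¬¬p). Evaluate φ at each world:
  0 (successors {0, 2, 3, 4}): φ is true.
  1 (successors {1, 4}): φ is true.
  2 (successors {1, 2, 3}): φ is true.
  3 (successors {3}): φ is true.
  4 (successors {0, 1, 4}): φ is true.
For instance, at 4:
  At 4: ◇(r ∨ ¬¬¬p) requires r ∨ ¬¬¬p at some successor in {0, 1, 4}.
    r ∨ ¬¬¬p holds at 0, so ◇(r ∨ ¬¬¬p) is true at 4.
Satisfying worlds: {0, 1, 2, 3, 4}

0, 1, 2, 3, 4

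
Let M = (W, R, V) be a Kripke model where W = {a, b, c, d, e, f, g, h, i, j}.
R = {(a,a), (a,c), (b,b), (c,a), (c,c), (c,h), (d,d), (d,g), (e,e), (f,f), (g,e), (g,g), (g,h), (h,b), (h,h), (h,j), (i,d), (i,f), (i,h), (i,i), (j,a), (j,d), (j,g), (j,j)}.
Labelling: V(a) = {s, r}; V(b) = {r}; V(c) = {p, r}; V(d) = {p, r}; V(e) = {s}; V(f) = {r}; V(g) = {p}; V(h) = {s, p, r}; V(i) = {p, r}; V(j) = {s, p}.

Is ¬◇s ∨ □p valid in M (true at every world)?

Let φ = ¬◇s ∨ □p. Evaluate φ at each world:
  a (successors {a, c}): φ is false.
  b (successors {b}): φ is true.
  c (successors {a, c, h}): φ is false.
  d (successors {d, g}): φ is true.
  e (successors {e}): φ is false.
  f (successors {f}): φ is true.
  g (successors {e, g, h}): φ is false.
  h (successors {b, h, j}): φ is false.
  i (successors {d, f, h, i}): φ is false.
  j (successors {a, d, g, j}): φ is false.
Detail at a (counterexample):
  At a: ¬◇s is false, □p is false, so ¬◇s ∨ □p is false.
    At a: ◇s is true, so ¬◇s is false.
      At a: ◇s requires s at some successor in {a, c}.
        s holds at a, so ◇s is true at a.
    At a: □p requires p at every successor {a, c}.
      p fails at a, so □p is false at a.

No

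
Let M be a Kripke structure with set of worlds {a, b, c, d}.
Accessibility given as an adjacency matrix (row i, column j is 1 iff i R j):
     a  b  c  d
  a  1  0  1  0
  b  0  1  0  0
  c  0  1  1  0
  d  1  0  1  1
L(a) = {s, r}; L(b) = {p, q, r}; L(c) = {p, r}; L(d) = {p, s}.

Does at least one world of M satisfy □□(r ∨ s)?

Let φ = □□(r ∨ s). Evaluate φ at each world:
  a (successors {a, c}): φ is true.
  b (successors {b}): φ is true.
  c (successors {b, c}): φ is true.
  d (successors {a, c, d}): φ is true.
Detail at a (witness):
  At a: □□(r ∨ s) requires □(r ∨ s) at every successor {a, c}.
      At a: □(r ∨ s) requires r ∨ s at every successor {a, c}.
        At a: r ∨ s is true.
        At c: r ∨ s is true.
      So □(r ∨ s) is true at a.
      At c: □(r ∨ s) requires r ∨ s at every successor {b, c}.
        At b: r ∨ s is true.
        At c: r ∨ s is true.
      So □(r ∨ s) is true at c.
  So □□(r ∨ s) is true at a.

Yes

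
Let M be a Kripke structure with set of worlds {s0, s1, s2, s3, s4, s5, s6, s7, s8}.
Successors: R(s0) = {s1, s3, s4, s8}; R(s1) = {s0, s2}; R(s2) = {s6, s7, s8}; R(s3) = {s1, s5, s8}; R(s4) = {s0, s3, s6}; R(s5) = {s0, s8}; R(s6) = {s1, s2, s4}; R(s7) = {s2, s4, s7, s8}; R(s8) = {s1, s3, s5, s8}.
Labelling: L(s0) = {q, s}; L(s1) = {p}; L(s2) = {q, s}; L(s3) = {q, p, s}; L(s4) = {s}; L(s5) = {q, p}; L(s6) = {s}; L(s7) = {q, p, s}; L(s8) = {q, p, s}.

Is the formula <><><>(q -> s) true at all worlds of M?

Let φ = <><><>(q -> s). Evaluate φ at each world:
  s0 (successors {s1, s3, s4, s8}): φ is true.
  s1 (successors {s0, s2}): φ is true.
  s2 (successors {s6, s7, s8}): φ is true.
  s3 (successors {s1, s5, s8}): φ is true.
  s4 (successors {s0, s3, s6}): φ is true.
  s5 (successors {s0, s8}): φ is true.
  s6 (successors {s1, s2, s4}): φ is true.
  s7 (successors {s2, s4, s7, s8}): φ is true.
  s8 (successors {s1, s3, s5, s8}): φ is true.
For instance, at s0:
  At s0: <><><>(q -> s) requires <><>(q -> s) at some successor in {s1, s3, s4, s8}.
    <><>(q -> s) holds at s1, so <><><>(q -> s) is true at s0.
      At s1: <><>(q -> s) requires <>(q -> s) at some successor in {s0, s2}.
        <>(q -> s) holds at s0, so <><>(q -> s) is true at s1.

Yes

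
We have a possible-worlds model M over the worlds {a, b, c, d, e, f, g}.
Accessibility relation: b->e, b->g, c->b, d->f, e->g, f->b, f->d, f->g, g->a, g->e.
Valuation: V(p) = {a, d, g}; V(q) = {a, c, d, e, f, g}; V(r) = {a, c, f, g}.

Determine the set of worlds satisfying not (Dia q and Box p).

Let φ = not (Dia q and Box p). Evaluate φ at each world:
  a (successors ∅): φ is true.
  b (successors {e, g}): φ is true.
  c (successors {b}): φ is true.
  d (successors {f}): φ is true.
  e (successors {g}): φ is false.
  f (successors {b, d, g}): φ is true.
  g (successors {a, e}): φ is true.
For instance, at d:
  At d: Dia q and Box p is false, so not (Dia q and Box p) is true.
    At d: Dia q is true, Box p is false, so Dia q and Box p is false.
      At d: Dia q requires q at some successor in {f}.
        q holds at f, so Dia q is true at d.
      At d: Box p requires p at every successor {f}.
        p fails at f, so Box p is false at d.
Satisfying worlds: {a, b, c, d, f, g}

a, b, c, d, f, g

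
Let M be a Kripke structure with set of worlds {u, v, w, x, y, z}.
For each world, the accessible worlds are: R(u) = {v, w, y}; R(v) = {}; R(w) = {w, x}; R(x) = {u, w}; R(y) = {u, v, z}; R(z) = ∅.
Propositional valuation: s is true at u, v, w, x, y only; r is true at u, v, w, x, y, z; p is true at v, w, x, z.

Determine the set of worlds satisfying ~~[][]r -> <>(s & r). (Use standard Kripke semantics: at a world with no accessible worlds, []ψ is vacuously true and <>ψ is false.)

u, w, x, y

Let φ = ~~[][]r -> <>(s & r). Evaluate φ at each world:
  u (successors {v, w, y}): φ is true.
  v (successors ∅): φ is false.
  w (successors {w, x}): φ is true.
  x (successors {u, w}): φ is true.
  y (successors {u, v, z}): φ is true.
  z (successors ∅): φ is false.
For instance, at w:
  At w: ~~[][]r is true, <>(s & r) is true, so ~~[][]r -> <>(s & r) is true.
    At w: ~[][]r is false, so ~~[][]r is true.
      At w: [][]r is true, so ~[][]r is false.
    At w: <>(s & r) requires s & r at some successor in {w, x}.
      s & r holds at w, so <>(s & r) is true at w.
Satisfying worlds: {u, w, x, y}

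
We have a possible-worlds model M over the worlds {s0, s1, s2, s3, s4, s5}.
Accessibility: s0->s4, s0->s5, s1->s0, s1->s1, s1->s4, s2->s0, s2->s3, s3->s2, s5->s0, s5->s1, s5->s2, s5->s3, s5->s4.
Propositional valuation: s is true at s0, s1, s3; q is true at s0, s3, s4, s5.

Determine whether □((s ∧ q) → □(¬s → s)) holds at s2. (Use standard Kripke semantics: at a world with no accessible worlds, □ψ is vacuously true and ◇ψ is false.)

No

Recall that □ψ holds at a world iff ψ holds at every accessible world, and ◇ψ holds iff ψ holds at some accessible world.
At s2: □((s ∧ q) → □(¬s → s)) requires (s ∧ q) → □(¬s → s) at every successor {s0, s3}.
  (s ∧ q) → □(¬s → s) fails at s0, so □((s ∧ q) → □(¬s → s)) is false at s2.
    At s0: s ∧ q is true, □(¬s → s) is false, so (s ∧ q) → □(¬s → s) is false.
      At s0: □(¬s → s) requires ¬s → s at every successor {s4, s5}.
        ¬s → s fails at s4, so □(¬s → s) is false at s0.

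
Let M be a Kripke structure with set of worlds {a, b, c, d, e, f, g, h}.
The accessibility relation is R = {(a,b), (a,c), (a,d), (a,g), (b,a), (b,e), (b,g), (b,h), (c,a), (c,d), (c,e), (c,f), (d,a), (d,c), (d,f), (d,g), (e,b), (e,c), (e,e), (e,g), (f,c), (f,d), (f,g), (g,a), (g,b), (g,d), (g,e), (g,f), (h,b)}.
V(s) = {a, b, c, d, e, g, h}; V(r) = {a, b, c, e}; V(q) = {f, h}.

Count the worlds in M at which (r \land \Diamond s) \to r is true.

Let φ = (r \land \Diamond s) \to r. Evaluate φ at each world:
  a (successors {b, c, d, g}): φ is true.
  b (successors {a, e, g, h}): φ is true.
  c (successors {a, d, e, f}): φ is true.
  d (successors {a, c, f, g}): φ is true.
  e (successors {b, c, e, g}): φ is true.
  f (successors {c, d, g}): φ is true.
  g (successors {a, b, d, e, f}): φ is true.
  h (successors {b}): φ is true.
For instance, at g:
  At g: r \land \Diamond s is false, r is false, so (r \land \Diamond s) \to r is true.
    At g: r is false, \Diamond s is true, so r \land \Diamond s is false.
      At g: \Diamond s requires s at some successor in {a, b, d, e, f}.
        s holds at a, so \Diamond s is true at g.
Satisfying worlds: {a, b, c, d, e, f, g, h}

8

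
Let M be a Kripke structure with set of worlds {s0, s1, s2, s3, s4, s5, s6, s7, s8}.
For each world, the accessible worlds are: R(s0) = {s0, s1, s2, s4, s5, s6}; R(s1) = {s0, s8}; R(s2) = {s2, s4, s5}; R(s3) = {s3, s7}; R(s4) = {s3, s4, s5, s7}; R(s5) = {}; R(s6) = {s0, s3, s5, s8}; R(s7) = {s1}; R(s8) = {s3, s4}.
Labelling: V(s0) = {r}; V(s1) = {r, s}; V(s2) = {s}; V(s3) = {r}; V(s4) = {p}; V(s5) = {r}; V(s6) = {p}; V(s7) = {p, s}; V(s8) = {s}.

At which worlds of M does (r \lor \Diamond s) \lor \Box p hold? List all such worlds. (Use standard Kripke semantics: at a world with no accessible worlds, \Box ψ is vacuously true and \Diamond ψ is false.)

s0, s1, s2, s3, s4, s5, s6, s7

Let φ = (r \lor \Diamond s) \lor \Box p. Evaluate φ at each world:
  s0 (successors {s0, s1, s2, s4, s5, s6}): φ is true.
  s1 (successors {s0, s8}): φ is true.
  s2 (successors {s2, s4, s5}): φ is true.
  s3 (successors {s3, s7}): φ is true.
  s4 (successors {s3, s4, s5, s7}): φ is true.
  s5 (successors ∅): φ is true.
  s6 (successors {s0, s3, s5, s8}): φ is true.
  s7 (successors {s1}): φ is true.
  s8 (successors {s3, s4}): φ is false.
For instance, at s8:
  At s8: r \lor \Diamond s is false, \Box p is false, so (r \lor \Diamond s) \lor \Box p is false.
    At s8: r is false, \Diamond s is false, so r \lor \Diamond s is false.
      At s8: \Diamond s requires s at some successor in {s3, s4}.
        At s3: s is false.
        At s4: s is false.
      So \Diamond s is false at s8.
    At s8: \Box p requires p at every successor {s3, s4}.
      p fails at s3, so \Box p is false at s8.
Satisfying worlds: {s0, s1, s2, s3, s4, s5, s6, s7}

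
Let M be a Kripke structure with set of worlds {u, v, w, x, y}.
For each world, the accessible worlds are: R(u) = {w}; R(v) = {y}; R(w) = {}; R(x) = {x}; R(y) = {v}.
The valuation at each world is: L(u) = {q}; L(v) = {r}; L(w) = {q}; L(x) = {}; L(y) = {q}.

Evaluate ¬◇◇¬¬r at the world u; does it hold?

Yes

Recall that ◇ψ holds at a world iff ψ holds at some accessible world.
At u: ◇◇¬¬r is false, so ¬◇◇¬¬r is true.
  At u: ◇◇¬¬r requires ◇¬¬r at some successor in {w}.
    At w: ◇¬¬r is false.
  So ◇◇¬¬r is false at u.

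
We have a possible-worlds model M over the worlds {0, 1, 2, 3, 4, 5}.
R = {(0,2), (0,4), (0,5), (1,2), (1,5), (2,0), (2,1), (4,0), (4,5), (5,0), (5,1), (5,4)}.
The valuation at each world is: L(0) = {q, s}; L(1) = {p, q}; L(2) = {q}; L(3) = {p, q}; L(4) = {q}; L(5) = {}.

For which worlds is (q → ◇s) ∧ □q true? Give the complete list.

2, 5

Let φ = (q → ◇s) ∧ □q. Evaluate φ at each world:
  0 (successors {2, 4, 5}): φ is false.
  1 (successors {2, 5}): φ is false.
  2 (successors {0, 1}): φ is true.
  3 (successors ∅): φ is false.
  4 (successors {0, 5}): φ is false.
  5 (successors {0, 1, 4}): φ is true.
For instance, at 5:
  At 5: q → ◇s is true, □q is true, so (q → ◇s) ∧ □q is true.
    At 5: q is false, ◇s is true, so q → ◇s is true.
      At 5: ◇s requires s at some successor in {0, 1, 4}.
        s holds at 0, so ◇s is true at 5.
    At 5: □q requires q at every successor {0, 1, 4}.
      At 0: q is true.
      At 1: q is true.
      At 4: q is true.
    So □q is true at 5.
Satisfying worlds: {2, 5}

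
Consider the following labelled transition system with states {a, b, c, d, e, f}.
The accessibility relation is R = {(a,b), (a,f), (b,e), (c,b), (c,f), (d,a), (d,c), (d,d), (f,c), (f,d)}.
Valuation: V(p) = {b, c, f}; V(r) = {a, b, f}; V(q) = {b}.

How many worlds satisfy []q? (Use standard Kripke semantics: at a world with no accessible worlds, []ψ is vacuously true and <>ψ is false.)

1

Recall that []ψ holds at a world iff ψ holds at every accessible world, and <>ψ holds iff ψ holds at some accessible world.
Let φ = []q. Evaluate φ at each world:
  a (successors {b, f}): φ is false.
  b (successors {e}): φ is false.
  c (successors {b, f}): φ is false.
  d (successors {a, c, d}): φ is false.
  e (successors ∅): φ is true.
  f (successors {c, d}): φ is false.
For instance, at d:
  At d: []q requires q at every successor {a, c, d}.
    q fails at a, so []q is false at d.
Satisfying worlds: {e}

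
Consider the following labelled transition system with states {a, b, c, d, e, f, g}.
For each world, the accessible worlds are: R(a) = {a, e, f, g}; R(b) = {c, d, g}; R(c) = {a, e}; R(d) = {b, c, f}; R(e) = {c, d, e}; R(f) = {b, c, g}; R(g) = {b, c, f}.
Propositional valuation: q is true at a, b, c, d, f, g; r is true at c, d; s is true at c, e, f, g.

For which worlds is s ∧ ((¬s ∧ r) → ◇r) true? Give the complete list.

Let φ = s ∧ ((¬s ∧ r) → ◇r). Evaluate φ at each world:
  a (successors {a, e, f, g}): φ is false.
  b (successors {c, d, g}): φ is false.
  c (successors {a, e}): φ is true.
  d (successors {b, c, f}): φ is false.
  e (successors {c, d, e}): φ is true.
  f (successors {b, c, g}): φ is true.
  g (successors {b, c, f}): φ is true.
For instance, at f:
  At f: s is true, (¬s ∧ r) → ◇r is true, so s ∧ ((¬s ∧ r) → ◇r) is true.
    At f: ¬s ∧ r is false, ◇r is true, so (¬s ∧ r) → ◇r is true.
      At f: ◇r requires r at some successor in {b, c, g}.
        r holds at c, so ◇r is true at f.
Satisfying worlds: {c, e, f, g}

c, e, f, g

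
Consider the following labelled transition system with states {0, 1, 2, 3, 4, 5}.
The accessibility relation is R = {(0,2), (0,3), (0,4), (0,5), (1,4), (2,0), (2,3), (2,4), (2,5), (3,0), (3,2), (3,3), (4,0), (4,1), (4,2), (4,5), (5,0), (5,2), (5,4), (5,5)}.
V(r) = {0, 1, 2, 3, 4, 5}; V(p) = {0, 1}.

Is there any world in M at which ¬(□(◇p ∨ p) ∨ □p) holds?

No

Let φ = ¬(□(◇p ∨ p) ∨ □p). Evaluate φ at each world:
  0 (successors {2, 3, 4, 5}): φ is false.
  1 (successors {4}): φ is false.
  2 (successors {0, 3, 4, 5}): φ is false.
  3 (successors {0, 2, 3}): φ is false.
  4 (successors {0, 1, 2, 5}): φ is false.
  5 (successors {0, 2, 4, 5}): φ is false.
For instance, at 0:
  At 0: □(◇p ∨ p) ∨ □p is true, so ¬(□(◇p ∨ p) ∨ □p) is false.
    At 0: □(◇p ∨ p) is true, □p is false, so □(◇p ∨ p) ∨ □p is true.
      At 0: □(◇p ∨ p) requires ◇p ∨ p at every successor {2, 3, 4, 5}.
        At 2: ◇p ∨ p is true.
        At 3: ◇p ∨ p is true.
        At 4: ◇p ∨ p is true.
        At 5: ◇p ∨ p is true.
      So □(◇p ∨ p) is true at 0.
      At 0: □p requires p at every successor {2, 3, 4, 5}.
        p fails at 2, so □p is false at 0.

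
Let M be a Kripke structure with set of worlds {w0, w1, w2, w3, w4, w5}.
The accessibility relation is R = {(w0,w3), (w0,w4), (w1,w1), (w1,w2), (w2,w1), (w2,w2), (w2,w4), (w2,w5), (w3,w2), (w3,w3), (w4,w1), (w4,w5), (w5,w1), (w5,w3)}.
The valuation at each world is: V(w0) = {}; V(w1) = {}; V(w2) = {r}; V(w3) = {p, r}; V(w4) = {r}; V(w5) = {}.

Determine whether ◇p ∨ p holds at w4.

No

At w4: ◇p is false, p is false, so ◇p ∨ p is false.
  At w4: ◇p requires p at some successor in {w1, w5}.
    At w1: p is false.
    At w5: p is false.
  So ◇p is false at w4.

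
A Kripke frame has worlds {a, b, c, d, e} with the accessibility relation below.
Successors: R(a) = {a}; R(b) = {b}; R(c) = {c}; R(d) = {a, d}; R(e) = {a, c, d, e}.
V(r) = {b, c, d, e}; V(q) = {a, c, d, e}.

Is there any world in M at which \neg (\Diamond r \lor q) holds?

No

Let φ = \neg (\Diamond r \lor q). Evaluate φ at each world:
  a (successors {a}): φ is false.
  b (successors {b}): φ is false.
  c (successors {c}): φ is false.
  d (successors {a, d}): φ is false.
  e (successors {a, c, d, e}): φ is false.
For instance, at a:
  At a: \Diamond r \lor q is true, so \neg (\Diamond r \lor q) is false.
    At a: \Diamond r is false, q is true, so \Diamond r \lor q is true.
      At a: \Diamond r requires r at some successor in {a}.
        At a: r is false.
      So \Diamond r is false at a.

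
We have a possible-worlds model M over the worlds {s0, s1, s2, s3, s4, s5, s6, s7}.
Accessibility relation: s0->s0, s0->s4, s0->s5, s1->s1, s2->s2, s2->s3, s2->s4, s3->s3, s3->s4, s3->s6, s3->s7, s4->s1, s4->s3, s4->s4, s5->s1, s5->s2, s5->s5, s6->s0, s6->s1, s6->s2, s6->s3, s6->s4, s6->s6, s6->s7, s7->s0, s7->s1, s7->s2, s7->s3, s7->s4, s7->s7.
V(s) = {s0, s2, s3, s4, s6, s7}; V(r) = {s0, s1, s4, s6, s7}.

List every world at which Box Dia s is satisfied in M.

Let φ = Box Dia s. Evaluate φ at each world:
  s0 (successors {s0, s4, s5}): φ is true.
  s1 (successors {s1}): φ is false.
  s2 (successors {s2, s3, s4}): φ is true.
  s3 (successors {s3, s4, s6, s7}): φ is true.
  s4 (successors {s1, s3, s4}): φ is false.
  s5 (successors {s1, s2, s5}): φ is false.
  s6 (successors {s0, s1, s2, s3, s4, s6, s7}): φ is false.
  s7 (successors {s0, s1, s2, s3, s4, s7}): φ is false.
For instance, at s0:
  At s0: Box Dia s requires Dia s at every successor {s0, s4, s5}.
      At s0: Dia s requires s at some successor in {s0, s4, s5}.
        s holds at s0, so Dia s is true at s0.
      At s4: Dia s requires s at some successor in {s1, s3, s4}.
        s holds at s3, so Dia s is true at s4.
      At s5: Dia s requires s at some successor in {s1, s2, s5}.
        s holds at s2, so Dia s is true at s5.
  So Box Dia s is true at s0.
Satisfying worlds: {s0, s2, s3}

s0, s2, s3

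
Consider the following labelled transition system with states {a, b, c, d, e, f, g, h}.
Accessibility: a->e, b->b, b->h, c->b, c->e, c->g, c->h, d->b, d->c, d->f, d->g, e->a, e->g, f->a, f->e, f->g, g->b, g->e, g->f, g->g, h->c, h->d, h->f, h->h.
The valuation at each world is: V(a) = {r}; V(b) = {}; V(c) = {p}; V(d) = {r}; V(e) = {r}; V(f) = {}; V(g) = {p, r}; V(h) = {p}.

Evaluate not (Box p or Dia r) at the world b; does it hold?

Recall that Box ψ holds at a world iff ψ holds at every accessible world, and Dia ψ holds iff ψ holds at some accessible world.
At b: Box p or Dia r is false, so not (Box p or Dia r) is true.
  At b: Box p is false, Dia r is false, so Box p or Dia r is false.
    At b: Box p requires p at every successor {b, h}.
      p fails at b, so Box p is false at b.
    At b: Dia r requires r at some successor in {b, h}.
      At b: r is false.
      At h: r is false.
    So Dia r is false at b.

Yes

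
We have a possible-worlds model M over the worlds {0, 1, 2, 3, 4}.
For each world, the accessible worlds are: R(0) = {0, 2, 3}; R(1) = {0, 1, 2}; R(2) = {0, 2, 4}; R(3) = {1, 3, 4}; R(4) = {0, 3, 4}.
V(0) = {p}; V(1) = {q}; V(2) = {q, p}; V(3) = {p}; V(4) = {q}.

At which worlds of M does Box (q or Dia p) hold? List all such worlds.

0, 1, 2, 3, 4

Recall that Box ψ holds at a world iff ψ holds at every accessible world, and Dia ψ holds iff ψ holds at some accessible world.
Let φ = Box (q or Dia p). Evaluate φ at each world:
  0 (successors {0, 2, 3}): φ is true.
  1 (successors {0, 1, 2}): φ is true.
  2 (successors {0, 2, 4}): φ is true.
  3 (successors {1, 3, 4}): φ is true.
  4 (successors {0, 3, 4}): φ is true.
For instance, at 1:
  At 1: Box (q or Dia p) requires q or Dia p at every successor {0, 1, 2}.
      At 0: q is false, Dia p is true, so q or Dia p is true.
      At 1: q is true, Dia p is true, so q or Dia p is true.
      At 2: q is true, Dia p is true, so q or Dia p is true.
  So Box (q or Dia p) is true at 1.
Satisfying worlds: {0, 1, 2, 3, 4}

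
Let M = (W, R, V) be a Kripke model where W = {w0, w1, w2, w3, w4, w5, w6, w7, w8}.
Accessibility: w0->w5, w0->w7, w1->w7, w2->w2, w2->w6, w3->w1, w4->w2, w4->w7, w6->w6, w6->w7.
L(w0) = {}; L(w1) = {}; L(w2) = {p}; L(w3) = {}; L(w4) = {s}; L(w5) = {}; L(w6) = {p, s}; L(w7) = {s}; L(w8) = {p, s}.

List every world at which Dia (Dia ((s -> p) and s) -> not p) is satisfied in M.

w0, w1, w3, w4, w6

Recall that Dia ψ holds at a world iff ψ holds at some accessible world.
Let φ = Dia (Dia ((s -> p) and s) -> not p). Evaluate φ at each world:
  w0 (successors {w5, w7}): φ is true.
  w1 (successors {w7}): φ is true.
  w2 (successors {w2, w6}): φ is false.
  w3 (successors {w1}): φ is true.
  w4 (successors {w2, w7}): φ is true.
  w5 (successors ∅): φ is false.
  w6 (successors {w6, w7}): φ is true.
  w7 (successors ∅): φ is false.
  w8 (successors ∅): φ is false.
For instance, at w3:
  At w3: Dia (Dia ((s -> p) and s) -> not p) requires Dia ((s -> p) and s) -> not p at some successor in {w1}.
    Dia ((s -> p) and s) -> not p holds at w1, so Dia (Dia ((s -> p) and s) -> not p) is true at w3.
      At w1: Dia ((s -> p) and s) is false, not p is true, so Dia ((s -> p) and s) -> not p is true.
Satisfying worlds: {w0, w1, w3, w4, w6}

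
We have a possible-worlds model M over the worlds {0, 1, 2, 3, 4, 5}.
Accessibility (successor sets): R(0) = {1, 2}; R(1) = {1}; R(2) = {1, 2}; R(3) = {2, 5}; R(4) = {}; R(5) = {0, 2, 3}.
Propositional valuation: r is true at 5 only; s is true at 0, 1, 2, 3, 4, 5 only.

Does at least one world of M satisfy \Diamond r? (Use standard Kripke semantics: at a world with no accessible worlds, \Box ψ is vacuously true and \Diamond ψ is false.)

Let φ = \Diamond r. Evaluate φ at each world:
  0 (successors {1, 2}): φ is false.
  1 (successors {1}): φ is false.
  2 (successors {1, 2}): φ is false.
  3 (successors {2, 5}): φ is true.
  4 (successors ∅): φ is false.
  5 (successors {0, 2, 3}): φ is false.
Detail at 3 (witness):
  At 3: \Diamond r requires r at some successor in {2, 5}.
    r holds at 5, so \Diamond r is true at 3.

Yes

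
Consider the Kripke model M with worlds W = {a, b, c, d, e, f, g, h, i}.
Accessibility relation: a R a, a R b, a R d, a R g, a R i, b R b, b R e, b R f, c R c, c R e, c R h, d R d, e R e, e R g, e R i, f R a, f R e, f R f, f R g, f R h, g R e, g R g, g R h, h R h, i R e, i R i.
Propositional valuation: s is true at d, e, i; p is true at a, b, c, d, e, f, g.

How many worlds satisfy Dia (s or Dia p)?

8

Let φ = Dia (s or Dia p). Evaluate φ at each world:
  a (successors {a, b, d, g, i}): φ is true.
  b (successors {b, e, f}): φ is true.
  c (successors {c, e, h}): φ is true.
  d (successors {d}): φ is true.
  e (successors {e, g, i}): φ is true.
  f (successors {a, e, f, g, h}): φ is true.
  g (successors {e, g, h}): φ is true.
  h (successors {h}): φ is false.
  i (successors {e, i}): φ is true.
For instance, at a:
  At a: Dia (s or Dia p) requires s or Dia p at some successor in {a, b, d, g, i}.
    s or Dia p holds at a, so Dia (s or Dia p) is true at a.
      At a: s is false, Dia p is true, so s or Dia p is true.
Satisfying worlds: {a, b, c, d, e, f, g, i}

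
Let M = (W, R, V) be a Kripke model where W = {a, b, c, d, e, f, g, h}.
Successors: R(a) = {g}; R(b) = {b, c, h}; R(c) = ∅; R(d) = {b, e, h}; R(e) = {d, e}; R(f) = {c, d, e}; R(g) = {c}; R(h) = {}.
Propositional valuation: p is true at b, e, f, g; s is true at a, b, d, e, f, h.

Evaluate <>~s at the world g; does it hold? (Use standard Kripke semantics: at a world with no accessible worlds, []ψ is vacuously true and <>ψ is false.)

Yes

At g: <>~s requires ~s at some successor in {c}.
  ~s holds at c, so <>~s is true at g.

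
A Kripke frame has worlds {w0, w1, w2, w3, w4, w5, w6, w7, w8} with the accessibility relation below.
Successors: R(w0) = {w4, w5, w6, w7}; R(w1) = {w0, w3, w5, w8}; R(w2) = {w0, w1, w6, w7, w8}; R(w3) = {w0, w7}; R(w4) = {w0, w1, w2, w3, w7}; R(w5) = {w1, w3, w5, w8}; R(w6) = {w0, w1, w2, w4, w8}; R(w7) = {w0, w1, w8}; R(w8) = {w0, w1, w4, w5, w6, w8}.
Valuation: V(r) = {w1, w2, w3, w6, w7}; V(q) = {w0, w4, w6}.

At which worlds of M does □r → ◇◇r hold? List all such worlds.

w0, w1, w2, w3, w4, w5, w6, w7, w8

Let φ = □r → ◇◇r. Evaluate φ at each world:
  w0 (successors {w4, w5, w6, w7}): φ is true.
  w1 (successors {w0, w3, w5, w8}): φ is true.
  w2 (successors {w0, w1, w6, w7, w8}): φ is true.
  w3 (successors {w0, w7}): φ is true.
  w4 (successors {w0, w1, w2, w3, w7}): φ is true.
  w5 (successors {w1, w3, w5, w8}): φ is true.
  w6 (successors {w0, w1, w2, w4, w8}): φ is true.
  w7 (successors {w0, w1, w8}): φ is true.
  w8 (successors {w0, w1, w4, w5, w6, w8}): φ is true.
For instance, at w3:
  At w3: □r is false, ◇◇r is true, so □r → ◇◇r is true.
    At w3: □r requires r at every successor {w0, w7}.
      r fails at w0, so □r is false at w3.
    At w3: ◇◇r requires ◇r at some successor in {w0, w7}.
      ◇r holds at w0, so ◇◇r is true at w3.
Satisfying worlds: {w0, w1, w2, w3, w4, w5, w6, w7, w8}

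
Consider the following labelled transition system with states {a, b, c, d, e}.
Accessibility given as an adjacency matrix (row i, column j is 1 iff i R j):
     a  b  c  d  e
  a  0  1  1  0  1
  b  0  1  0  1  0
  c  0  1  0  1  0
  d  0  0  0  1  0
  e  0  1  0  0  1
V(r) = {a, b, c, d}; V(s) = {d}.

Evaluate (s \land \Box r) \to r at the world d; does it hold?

At d: s \land \Box r is true, r is true, so (s \land \Box r) \to r is true.
  At d: s is true, \Box r is true, so s \land \Box r is true.
    At d: \Box r requires r at every successor {d}.
      At d: r is true.
    So \Box r is true at d.

Yes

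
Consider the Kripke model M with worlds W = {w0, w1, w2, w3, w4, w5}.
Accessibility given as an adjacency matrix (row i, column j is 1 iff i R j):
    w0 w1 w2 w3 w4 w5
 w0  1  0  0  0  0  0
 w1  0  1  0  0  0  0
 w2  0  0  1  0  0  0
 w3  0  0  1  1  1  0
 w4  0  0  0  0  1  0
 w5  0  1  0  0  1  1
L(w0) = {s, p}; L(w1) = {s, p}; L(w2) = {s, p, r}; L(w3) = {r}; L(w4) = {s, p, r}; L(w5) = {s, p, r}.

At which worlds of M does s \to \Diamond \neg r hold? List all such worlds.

w0, w1, w3, w5

Recall that \Diamond ψ holds at a world iff ψ holds at some accessible world.
Let φ = s \to \Diamond \neg r. Evaluate φ at each world:
  w0 (successors {w0}): φ is true.
  w1 (successors {w1}): φ is true.
  w2 (successors {w2}): φ is false.
  w3 (successors {w2, w3, w4}): φ is true.
  w4 (successors {w4}): φ is false.
  w5 (successors {w1, w4, w5}): φ is true.
For instance, at w3:
  At w3: s is false, \Diamond \neg r is false, so s \to \Diamond \neg r is true.
    At w3: \Diamond \neg r requires \neg r at some successor in {w2, w3, w4}.
      At w2: \neg r is false.
      At w3: \neg r is false.
      At w4: \neg r is false.
    So \Diamond \neg r is false at w3.
Satisfying worlds: {w0, w1, w3, w5}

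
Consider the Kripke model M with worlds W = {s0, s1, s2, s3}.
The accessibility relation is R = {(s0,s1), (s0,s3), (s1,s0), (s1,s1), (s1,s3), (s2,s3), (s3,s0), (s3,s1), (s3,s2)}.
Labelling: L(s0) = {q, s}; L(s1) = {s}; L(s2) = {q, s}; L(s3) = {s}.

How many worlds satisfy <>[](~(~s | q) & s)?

Let φ = <>[](~(~s | q) & s). Evaluate φ at each world:
  s0 (successors {s1, s3}): φ is false.
  s1 (successors {s0, s1, s3}): φ is true.
  s2 (successors {s3}): φ is false.
  s3 (successors {s0, s1, s2}): φ is true.
For instance, at s1:
  At s1: <>[](~(~s | q) & s) requires [](~(~s | q) & s) at some successor in {s0, s1, s3}.
    [](~(~s | q) & s) holds at s0, so <>[](~(~s | q) & s) is true at s1.
      At s0: [](~(~s | q) & s) requires ~(~s | q) & s at every successor {s1, s3}.
        At s1: ~(~s | q) & s is true.
        At s3: ~(~s | q) & s is true.
      So [](~(~s | q) & s) is true at s0.
Satisfying worlds: {s1, s3}

2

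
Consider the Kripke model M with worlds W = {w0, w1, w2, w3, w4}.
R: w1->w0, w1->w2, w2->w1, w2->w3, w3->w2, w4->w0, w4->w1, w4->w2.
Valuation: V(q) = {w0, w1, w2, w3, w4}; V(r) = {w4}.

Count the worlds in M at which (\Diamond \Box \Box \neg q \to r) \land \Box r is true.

1

Let φ = (\Diamond \Box \Box \neg q \to r) \land \Box r. Evaluate φ at each world:
  w0 (successors ∅): φ is true.
  w1 (successors {w0, w2}): φ is false.
  w2 (successors {w1, w3}): φ is false.
  w3 (successors {w2}): φ is false.
  w4 (successors {w0, w1, w2}): φ is false.
For instance, at w1:
  At w1: \Diamond \Box \Box \neg q \to r is false, \Box r is false, so (\Diamond \Box \Box \neg q \to r) \land \Box r is false.
    At w1: \Diamond \Box \Box \neg q is true, r is false, so \Diamond \Box \Box \neg q \to r is false.
      At w1: \Diamond \Box \Box \neg q requires \Box \Box \neg q at some successor in {w0, w2}.
        \Box \Box \neg q holds at w0, so \Diamond \Box \Box \neg q is true at w1.
    At w1: \Box r requires r at every successor {w0, w2}.
      r fails at w0, so \Box r is false at w1.
Satisfying worlds: {w0}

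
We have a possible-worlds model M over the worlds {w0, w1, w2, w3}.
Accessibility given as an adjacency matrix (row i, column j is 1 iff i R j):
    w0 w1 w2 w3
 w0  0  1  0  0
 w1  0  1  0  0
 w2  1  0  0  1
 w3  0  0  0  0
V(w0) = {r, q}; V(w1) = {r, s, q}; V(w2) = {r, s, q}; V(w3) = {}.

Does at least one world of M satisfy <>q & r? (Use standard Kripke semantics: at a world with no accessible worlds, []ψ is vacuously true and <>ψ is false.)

Let φ = <>q & r. Evaluate φ at each world:
  w0 (successors {w1}): φ is true.
  w1 (successors {w1}): φ is true.
  w2 (successors {w0, w3}): φ is true.
  w3 (successors ∅): φ is false.
Detail at w0 (witness):
  At w0: <>q is true, r is true, so <>q & r is true.
    At w0: <>q requires q at some successor in {w1}.
      q holds at w1, so <>q is true at w0.

Yes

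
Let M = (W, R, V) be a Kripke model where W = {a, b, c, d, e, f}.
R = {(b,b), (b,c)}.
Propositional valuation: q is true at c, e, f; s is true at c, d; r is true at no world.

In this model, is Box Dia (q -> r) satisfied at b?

No

Recall that Box ψ holds at a world iff ψ holds at every accessible world, and Dia ψ holds iff ψ holds at some accessible world.
At b: Box Dia (q -> r) requires Dia (q -> r) at every successor {b, c}.
  Dia (q -> r) fails at c, so Box Dia (q -> r) is false at b.
    At c: no accessible worlds, so Dia (q -> r) is false.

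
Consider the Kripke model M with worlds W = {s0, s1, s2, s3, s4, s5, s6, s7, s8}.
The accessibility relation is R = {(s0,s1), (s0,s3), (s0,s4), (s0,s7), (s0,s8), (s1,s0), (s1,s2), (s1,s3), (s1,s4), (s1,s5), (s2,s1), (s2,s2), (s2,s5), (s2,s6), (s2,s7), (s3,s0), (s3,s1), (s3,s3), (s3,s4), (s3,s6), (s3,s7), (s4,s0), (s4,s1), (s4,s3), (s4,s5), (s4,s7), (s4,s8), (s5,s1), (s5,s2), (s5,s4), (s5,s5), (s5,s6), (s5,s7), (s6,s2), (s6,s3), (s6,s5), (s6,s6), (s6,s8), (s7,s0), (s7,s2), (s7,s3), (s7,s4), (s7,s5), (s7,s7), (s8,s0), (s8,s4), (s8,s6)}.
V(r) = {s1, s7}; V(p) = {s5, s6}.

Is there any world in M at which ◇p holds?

Let φ = ◇p. Evaluate φ at each world:
  s0 (successors {s1, s3, s4, s7, s8}): φ is false.
  s1 (successors {s0, s2, s3, s4, s5}): φ is true.
  s2 (successors {s1, s2, s5, s6, s7}): φ is true.
  s3 (successors {s0, s1, s3, s4, s6, s7}): φ is true.
  s4 (successors {s0, s1, s3, s5, s7, s8}): φ is true.
  s5 (successors {s1, s2, s4, s5, s6, s7}): φ is true.
  s6 (successors {s2, s3, s5, s6, s8}): φ is true.
  s7 (successors {s0, s2, s3, s4, s5, s7}): φ is true.
  s8 (successors {s0, s4, s6}): φ is true.
Detail at s1 (witness):
  At s1: ◇p requires p at some successor in {s0, s2, s3, s4, s5}.
    p holds at s5, so ◇p is true at s1.

Yes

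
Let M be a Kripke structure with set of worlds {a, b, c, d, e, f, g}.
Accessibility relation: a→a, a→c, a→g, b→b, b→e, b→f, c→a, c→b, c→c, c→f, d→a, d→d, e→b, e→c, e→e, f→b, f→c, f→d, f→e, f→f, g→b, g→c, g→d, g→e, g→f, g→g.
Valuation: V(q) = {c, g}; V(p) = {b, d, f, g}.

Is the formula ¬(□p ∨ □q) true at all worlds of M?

Let φ = ¬(□p ∨ □q). Evaluate φ at each world:
  a (successors {a, c, g}): φ is true.
  b (successors {b, e, f}): φ is true.
  c (successors {a, b, c, f}): φ is true.
  d (successors {a, d}): φ is true.
  e (successors {b, c, e}): φ is true.
  f (successors {b, c, d, e, f}): φ is true.
  g (successors {b, c, d, e, f, g}): φ is true.
For instance, at a:
  At a: □p ∨ □q is false, so ¬(□p ∨ □q) is true.
    At a: □p is false, □q is false, so □p ∨ □q is false.
      At a: □p requires p at every successor {a, c, g}.
        p fails at a, so □p is false at a.
      At a: □q requires q at every successor {a, c, g}.
        q fails at a, so □q is false at a.

Yes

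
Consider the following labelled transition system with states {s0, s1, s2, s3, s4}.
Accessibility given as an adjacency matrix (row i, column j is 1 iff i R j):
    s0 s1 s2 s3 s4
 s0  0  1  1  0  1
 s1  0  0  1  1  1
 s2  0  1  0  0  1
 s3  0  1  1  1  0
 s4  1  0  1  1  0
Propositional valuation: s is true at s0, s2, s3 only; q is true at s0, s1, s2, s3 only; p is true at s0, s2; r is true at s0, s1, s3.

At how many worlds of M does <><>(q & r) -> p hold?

2

Recall that <>ψ holds at a world iff ψ holds at some accessible world.
Let φ = <><>(q & r) -> p. Evaluate φ at each world:
  s0 (successors {s1, s2, s4}): φ is true.
  s1 (successors {s2, s3, s4}): φ is false.
  s2 (successors {s1, s4}): φ is true.
  s3 (successors {s1, s2, s3}): φ is false.
  s4 (successors {s0, s2, s3}): φ is false.
For instance, at s3:
  At s3: <><>(q & r) is true, p is false, so <><>(q & r) -> p is false.
    At s3: <><>(q & r) requires <>(q & r) at some successor in {s1, s2, s3}.
      <>(q & r) holds at s1, so <><>(q & r) is true at s3.
Satisfying worlds: {s0, s2}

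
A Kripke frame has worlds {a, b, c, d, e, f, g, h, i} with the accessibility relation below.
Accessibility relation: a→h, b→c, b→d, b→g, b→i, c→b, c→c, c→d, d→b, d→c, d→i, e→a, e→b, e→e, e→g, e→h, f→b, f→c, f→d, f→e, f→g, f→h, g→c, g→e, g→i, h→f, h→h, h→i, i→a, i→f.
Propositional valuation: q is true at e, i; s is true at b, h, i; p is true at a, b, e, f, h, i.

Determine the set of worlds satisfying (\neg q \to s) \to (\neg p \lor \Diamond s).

Let φ = (\neg q \to s) \to (\neg p \lor \Diamond s). Evaluate φ at each world:
  a (successors {h}): φ is true.
  b (successors {c, d, g, i}): φ is true.
  c (successors {b, c, d}): φ is true.
  d (successors {b, c, i}): φ is true.
  e (successors {a, b, e, g, h}): φ is true.
  f (successors {b, c, d, e, g, h}): φ is true.
  g (successors {c, e, i}): φ is true.
  h (successors {f, h, i}): φ is true.
  i (successors {a, f}): φ is false.
For instance, at h:
  At h: \neg q \to s is true, \neg p \lor \Diamond s is true, so (\neg q \to s) \to (\neg p \lor \Diamond s) is true.
    At h: \neg p is false, \Diamond s is true, so \neg p \lor \Diamond s is true.
      At h: \Diamond s requires s at some successor in {f, h, i}.
        s holds at h, so \Diamond s is true at h.
Satisfying worlds: {a, b, c, d, e, f, g, h}

a, b, c, d, e, f, g, h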